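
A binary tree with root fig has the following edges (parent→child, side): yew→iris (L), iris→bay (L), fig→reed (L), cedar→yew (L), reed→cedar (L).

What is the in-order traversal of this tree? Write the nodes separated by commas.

In-order visits the left subtree, then the node, then the right subtree.
At fig: go left to reed.
  At reed: go left to cedar.
    At cedar: go left to yew.
      At yew: go left to iris.
        At iris: go left to bay.
          bay is a leaf — visit bay.
        Visit iris.
        At iris: no right child.
      Visit yew.
      At yew: no right child.
    Visit cedar.
    At cedar: no right child.
  Visit reed.
  At reed: no right child.
Visit fig.
At fig: no right child.

bay, iris, yew, cedar, reed, fig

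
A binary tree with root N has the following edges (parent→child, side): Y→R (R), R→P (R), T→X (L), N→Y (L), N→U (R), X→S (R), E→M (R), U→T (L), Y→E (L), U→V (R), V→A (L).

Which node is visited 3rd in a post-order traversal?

P

Post-order visits the left subtree, then the right subtree, then the node.
At N: go left to Y.
  At Y: go left to E.
    At E: no left child.
    At E: go right to M.
      M is a leaf — visit M.
    Visit E.
  At Y: go right to R.
    At R: no left child.
    At R: go right to P.
      P is a leaf — visit P.
    Visit R.
  Visit Y.
At N: go right to U.
  At U: go left to T.
    At T: go left to X.
      At X: no left child.
      At X: go right to S.
        S is a leaf — visit S.
      Visit X.
    At T: no right child.
    Visit T.
  At U: go right to V.
    At V: go left to A.
      A is a leaf — visit A.
    At V: no right child.
    Visit V.
  Visit U.
Visit N.
Full post-order sequence: M, E, P, R, Y, S, X, T, A, V, U, N.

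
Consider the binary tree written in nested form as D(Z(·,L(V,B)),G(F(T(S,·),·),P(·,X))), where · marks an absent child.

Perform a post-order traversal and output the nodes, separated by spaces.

Post-order visits the left subtree, then the right subtree, then the node.
At D: go left to Z.
  At Z: no left child.
  At Z: go right to L.
    At L: go left to V.
      V is a leaf — visit V.
    At L: go right to B.
      B is a leaf — visit B.
    Visit L.
  Visit Z.
At D: go right to G.
  At G: go left to F.
    At F: go left to T.
      At T: go left to S.
        S is a leaf — visit S.
      At T: no right child.
      Visit T.
    At F: no right child.
    Visit F.
  At G: go right to P.
    At P: no left child.
    At P: go right to X.
      X is a leaf — visit X.
    Visit P.
  Visit G.
Visit D.

V B L Z S T F X P G D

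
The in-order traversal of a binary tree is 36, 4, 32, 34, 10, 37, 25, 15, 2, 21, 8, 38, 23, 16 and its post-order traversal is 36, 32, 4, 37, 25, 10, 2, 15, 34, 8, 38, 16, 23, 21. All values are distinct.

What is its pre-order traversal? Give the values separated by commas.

The last element of post-order is the root; it splits in-order into left and right subtrees.
Root 21: left subtree has 9 nodes {36, 4, 32, 34, 10, 37, 25, 15, 2}, right has 4 {8, 38, 23, 16}.
  Root 34: left subtree has 3 nodes {36, 4, 32}, right has 5 {10, 37, 25, 15, 2}.
    Root 4: left subtree has 1 node {36}, right has 1 {32}.
    Root 15: left subtree has 3 nodes {10, 37, 25}, right has 1 {2}.
      Root 10: left subtree has 0 nodes { }, right has 2 {37, 25}.
        Root 25: left subtree has 1 node {37}, right has 0 { }.
  Root 23: left subtree has 2 nodes {8, 38}, right has 1 {16}.
    Root 38: left subtree has 1 node {8}, right has 0 { }.

21, 34, 4, 36, 32, 15, 10, 25, 37, 2, 23, 38, 8, 16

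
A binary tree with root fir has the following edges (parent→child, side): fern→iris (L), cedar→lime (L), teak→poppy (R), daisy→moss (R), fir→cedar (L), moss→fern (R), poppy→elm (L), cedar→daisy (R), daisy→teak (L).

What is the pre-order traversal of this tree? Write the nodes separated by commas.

fir, cedar, lime, daisy, teak, poppy, elm, moss, fern, iris

Pre-order visits the node, then its left subtree, then its right subtree.
Visit fir.
At fir: go left to cedar.
  Visit cedar.
  At cedar: go left to lime.
    lime is a leaf — visit lime.
  At cedar: go right to daisy.
    Visit daisy.
    At daisy: go left to teak.
      Visit teak.
      At teak: no left child.
      At teak: go right to poppy.
        Visit poppy.
        At poppy: go left to elm.
          elm is a leaf — visit elm.
        At poppy: no right child.
    At daisy: go right to moss.
      Visit moss.
      At moss: no left child.
      At moss: go right to fern.
        Visit fern.
        At fern: go left to iris.
          iris is a leaf — visit iris.
        At fern: no right child.
At fir: no right child.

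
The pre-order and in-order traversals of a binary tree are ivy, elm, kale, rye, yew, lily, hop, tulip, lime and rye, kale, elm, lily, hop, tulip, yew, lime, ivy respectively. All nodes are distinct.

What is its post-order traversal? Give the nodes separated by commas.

rye, kale, tulip, hop, lily, lime, yew, elm, ivy

The first element of pre-order is the root; it splits in-order into left and right subtrees.
Root ivy: left subtree has 8 nodes {rye, kale, elm, lily, hop, tulip, yew, lime}, right has 0 { }.
  Root elm: left subtree has 2 nodes {rye, kale}, right has 5 {lily, hop, tulip, yew, lime}.
    Root kale: left subtree has 1 node {rye}, right has 0 { }.
    Root yew: left subtree has 3 nodes {lily, hop, tulip}, right has 1 {lime}.
      Root lily: left subtree has 0 nodes { }, right has 2 {hop, tulip}.
        Root hop: left subtree has 0 nodes { }, right has 1 {tulip}.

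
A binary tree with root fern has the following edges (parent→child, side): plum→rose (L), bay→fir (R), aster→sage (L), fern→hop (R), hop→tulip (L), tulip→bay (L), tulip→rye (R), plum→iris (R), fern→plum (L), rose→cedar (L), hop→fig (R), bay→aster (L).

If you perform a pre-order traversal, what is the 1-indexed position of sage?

10

Pre-order visits the node, then its left subtree, then its right subtree.
Visit fern.
At fern: go left to plum.
  Visit plum.
  At plum: go left to rose.
    Visit rose.
    At rose: go left to cedar.
      cedar is a leaf — visit cedar.
    At rose: no right child.
  At plum: go right to iris.
    iris is a leaf — visit iris.
At fern: go right to hop.
  Visit hop.
  At hop: go left to tulip.
    Visit tulip.
    At tulip: go left to bay.
      Visit bay.
      At bay: go left to aster.
        Visit aster.
        At aster: go left to sage.
          sage is a leaf — visit sage.
        At aster: no right child.
      At bay: go right to fir.
        fir is a leaf — visit fir.
    At tulip: go right to rye.
      rye is a leaf — visit rye.
  At hop: go right to fig.
    fig is a leaf — visit fig.
Full pre-order sequence: fern, plum, rose, cedar, iris, hop, tulip, bay, aster, sage, fir, rye, fig.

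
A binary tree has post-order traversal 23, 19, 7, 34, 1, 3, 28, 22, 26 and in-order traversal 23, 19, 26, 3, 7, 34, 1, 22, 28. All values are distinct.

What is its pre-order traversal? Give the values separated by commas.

The last element of post-order is the root; it splits in-order into left and right subtrees.
Root 26: left subtree has 2 nodes {23, 19}, right has 6 {3, 7, 34, 1, 22, 28}.
  Root 19: left subtree has 1 node {23}, right has 0 { }.
  Root 22: left subtree has 4 nodes {3, 7, 34, 1}, right has 1 {28}.
    Root 3: left subtree has 0 nodes { }, right has 3 {7, 34, 1}.
      Root 1: left subtree has 2 nodes {7, 34}, right has 0 { }.
        Root 34: left subtree has 1 node {7}, right has 0 { }.

26, 19, 23, 22, 3, 1, 34, 7, 28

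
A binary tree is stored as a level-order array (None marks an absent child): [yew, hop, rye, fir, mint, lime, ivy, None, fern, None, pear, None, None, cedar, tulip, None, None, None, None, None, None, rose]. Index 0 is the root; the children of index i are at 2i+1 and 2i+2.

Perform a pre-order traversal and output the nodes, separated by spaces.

Pre-order visits the node, then its left subtree, then its right subtree.
Visit yew.
At yew: go left to hop.
  Visit hop.
  At hop: go left to fir.
    Visit fir.
    At fir: no left child.
    At fir: go right to fern.
      fern is a leaf — visit fern.
  At hop: go right to mint.
    Visit mint.
    At mint: no left child.
    At mint: go right to pear.
      Visit pear.
      At pear: go left to rose.
        rose is a leaf — visit rose.
      At pear: no right child.
At yew: go right to rye.
  Visit rye.
  At rye: go left to lime.
    lime is a leaf — visit lime.
  At rye: go right to ivy.
    Visit ivy.
    At ivy: go left to cedar.
      cedar is a leaf — visit cedar.
    At ivy: go right to tulip.
      tulip is a leaf — visit tulip.

yew hop fir fern mint pear rose rye lime ivy cedar tulip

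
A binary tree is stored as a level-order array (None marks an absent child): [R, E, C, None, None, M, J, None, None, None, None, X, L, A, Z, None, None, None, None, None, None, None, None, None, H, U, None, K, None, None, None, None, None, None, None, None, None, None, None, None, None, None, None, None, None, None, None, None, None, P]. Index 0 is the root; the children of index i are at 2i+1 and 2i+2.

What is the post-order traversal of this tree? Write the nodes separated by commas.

E, P, H, X, U, L, M, K, A, Z, J, C, R

Post-order visits the left subtree, then the right subtree, then the node.
At R: go left to E.
  E is a leaf — visit E.
At R: go right to C.
  At C: go left to M.
    At M: go left to X.
      At X: no left child.
      At X: go right to H.
        At H: go left to P.
          P is a leaf — visit P.
        At H: no right child.
        Visit H.
      Visit X.
    At M: go right to L.
      At L: go left to U.
        U is a leaf — visit U.
      At L: no right child.
      Visit L.
    Visit M.
  At C: go right to J.
    At J: go left to A.
      At A: go left to K.
        K is a leaf — visit K.
      At A: no right child.
      Visit A.
    At J: go right to Z.
      Z is a leaf — visit Z.
    Visit J.
  Visit C.
Visit R.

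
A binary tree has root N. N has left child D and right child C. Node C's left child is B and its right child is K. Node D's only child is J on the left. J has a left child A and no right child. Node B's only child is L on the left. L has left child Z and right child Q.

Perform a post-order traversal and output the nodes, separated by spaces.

A J D Z Q L B K C N

Post-order visits the left subtree, then the right subtree, then the node.
At N: go left to D.
  At D: go left to J.
    At J: go left to A.
      A is a leaf — visit A.
    At J: no right child.
    Visit J.
  At D: no right child.
  Visit D.
At N: go right to C.
  At C: go left to B.
    At B: go left to L.
      At L: go left to Z.
        Z is a leaf — visit Z.
      At L: go right to Q.
        Q is a leaf — visit Q.
      Visit L.
    At B: no right child.
    Visit B.
  At C: go right to K.
    K is a leaf — visit K.
  Visit C.
Visit N.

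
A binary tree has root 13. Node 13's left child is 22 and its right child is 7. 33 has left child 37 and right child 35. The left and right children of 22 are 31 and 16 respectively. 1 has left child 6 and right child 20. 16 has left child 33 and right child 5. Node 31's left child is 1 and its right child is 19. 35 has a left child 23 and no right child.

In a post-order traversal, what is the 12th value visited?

Post-order visits the left subtree, then the right subtree, then the node.
At 13: go left to 22.
  At 22: go left to 31.
    At 31: go left to 1.
      At 1: go left to 6.
        6 is a leaf — visit 6.
      At 1: go right to 20.
        20 is a leaf — visit 20.
      Visit 1.
    At 31: go right to 19.
      19 is a leaf — visit 19.
    Visit 31.
  At 22: go right to 16.
    At 16: go left to 33.
      At 33: go left to 37.
        37 is a leaf — visit 37.
      At 33: go right to 35.
        At 35: go left to 23.
          23 is a leaf — visit 23.
        At 35: no right child.
        Visit 35.
      Visit 33.
    At 16: go right to 5.
      5 is a leaf — visit 5.
    Visit 16.
  Visit 22.
At 13: go right to 7.
  7 is a leaf — visit 7.
Visit 13.
Full post-order sequence: 6, 20, 1, 19, 31, 37, 23, 35, 33, 5, 16, 22, 7, 13.

22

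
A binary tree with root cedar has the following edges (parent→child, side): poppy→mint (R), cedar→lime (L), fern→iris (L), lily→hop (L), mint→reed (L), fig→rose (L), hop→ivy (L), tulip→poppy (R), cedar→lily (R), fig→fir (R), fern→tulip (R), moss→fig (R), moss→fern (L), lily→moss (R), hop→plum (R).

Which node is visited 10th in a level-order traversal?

Level-order visits nodes level by level from the root, left to right within each level.
Level 0: cedar
Level 1: lime, lily
Level 2: hop, moss
Level 3: ivy, plum, fern, fig
Level 4: iris, tulip, rose, fir
Level 5: poppy
Level 6: mint
Level 7: reed
Full level-order sequence: cedar, lime, lily, hop, moss, ivy, plum, fern, fig, iris, tulip, rose, fir, poppy, mint, reed.

iris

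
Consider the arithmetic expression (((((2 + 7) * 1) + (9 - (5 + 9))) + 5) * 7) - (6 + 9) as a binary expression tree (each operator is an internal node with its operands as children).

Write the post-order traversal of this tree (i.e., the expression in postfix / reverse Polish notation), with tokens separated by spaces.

Post-order on an expression tree gives postfix notation: for each operator, emit left operand, right operand, then the operator.

2 7 + 1 * 9 5 9 + - + 5 + 7 * 6 9 + -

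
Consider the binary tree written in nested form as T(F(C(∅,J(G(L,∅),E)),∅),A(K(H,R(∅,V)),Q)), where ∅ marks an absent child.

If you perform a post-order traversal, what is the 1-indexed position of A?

12

Post-order visits the left subtree, then the right subtree, then the node.
At T: go left to F.
  At F: go left to C.
    At C: no left child.
    At C: go right to J.
      At J: go left to G.
        At G: go left to L.
          L is a leaf — visit L.
        At G: no right child.
        Visit G.
      At J: go right to E.
        E is a leaf — visit E.
      Visit J.
    Visit C.
  At F: no right child.
  Visit F.
At T: go right to A.
  At A: go left to K.
    At K: go left to H.
      H is a leaf — visit H.
    At K: go right to R.
      At R: no left child.
      At R: go right to V.
        V is a leaf — visit V.
      Visit R.
    Visit K.
  At A: go right to Q.
    Q is a leaf — visit Q.
  Visit A.
Visit T.
Full post-order sequence: L, G, E, J, C, F, H, V, R, K, Q, A, T.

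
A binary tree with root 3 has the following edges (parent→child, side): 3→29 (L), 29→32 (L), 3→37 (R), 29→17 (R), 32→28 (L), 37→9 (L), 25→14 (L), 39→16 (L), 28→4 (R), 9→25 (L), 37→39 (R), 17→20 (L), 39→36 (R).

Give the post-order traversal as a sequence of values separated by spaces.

4 28 32 20 17 29 14 25 9 16 36 39 37 3

Post-order visits the left subtree, then the right subtree, then the node.
At 3: go left to 29.
  At 29: go left to 32.
    At 32: go left to 28.
      At 28: no left child.
      At 28: go right to 4.
        4 is a leaf — visit 4.
      Visit 28.
    At 32: no right child.
    Visit 32.
  At 29: go right to 17.
    At 17: go left to 20.
      20 is a leaf — visit 20.
    At 17: no right child.
    Visit 17.
  Visit 29.
At 3: go right to 37.
  At 37: go left to 9.
    At 9: go left to 25.
      At 25: go left to 14.
        14 is a leaf — visit 14.
      At 25: no right child.
      Visit 25.
    At 9: no right child.
    Visit 9.
  At 37: go right to 39.
    At 39: go left to 16.
      16 is a leaf — visit 16.
    At 39: go right to 36.
      36 is a leaf — visit 36.
    Visit 39.
  Visit 37.
Visit 3.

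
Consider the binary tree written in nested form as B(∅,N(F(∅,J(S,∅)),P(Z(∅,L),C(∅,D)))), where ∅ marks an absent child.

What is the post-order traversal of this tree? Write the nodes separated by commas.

S, J, F, L, Z, D, C, P, N, B

Post-order visits the left subtree, then the right subtree, then the node.
At B: no left child.
At B: go right to N.
  At N: go left to F.
    At F: no left child.
    At F: go right to J.
      At J: go left to S.
        S is a leaf — visit S.
      At J: no right child.
      Visit J.
    Visit F.
  At N: go right to P.
    At P: go left to Z.
      At Z: no left child.
      At Z: go right to L.
        L is a leaf — visit L.
      Visit Z.
    At P: go right to C.
      At C: no left child.
      At C: go right to D.
        D is a leaf — visit D.
      Visit C.
    Visit P.
  Visit N.
Visit B.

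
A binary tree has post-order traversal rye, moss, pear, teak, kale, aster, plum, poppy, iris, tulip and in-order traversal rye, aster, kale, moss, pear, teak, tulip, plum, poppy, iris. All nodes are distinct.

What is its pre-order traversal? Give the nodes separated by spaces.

tulip aster rye kale teak pear moss iris poppy plum

The last element of post-order is the root; it splits in-order into left and right subtrees.
Root tulip: left subtree has 6 nodes {rye, aster, kale, moss, pear, teak}, right has 3 {plum, poppy, iris}.
  Root aster: left subtree has 1 node {rye}, right has 4 {kale, moss, pear, teak}.
    Root kale: left subtree has 0 nodes { }, right has 3 {moss, pear, teak}.
      Root teak: left subtree has 2 nodes {moss, pear}, right has 0 { }.
        Root pear: left subtree has 1 node {moss}, right has 0 { }.
  Root iris: left subtree has 2 nodes {plum, poppy}, right has 0 { }.
    Root poppy: left subtree has 1 node {plum}, right has 0 { }.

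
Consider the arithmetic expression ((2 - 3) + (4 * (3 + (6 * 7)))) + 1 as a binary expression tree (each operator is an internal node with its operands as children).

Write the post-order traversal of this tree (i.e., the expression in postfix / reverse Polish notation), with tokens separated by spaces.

Post-order on an expression tree gives postfix notation: for each operator, emit left operand, right operand, then the operator.

2 3 - 4 3 6 7 * + * + 1 +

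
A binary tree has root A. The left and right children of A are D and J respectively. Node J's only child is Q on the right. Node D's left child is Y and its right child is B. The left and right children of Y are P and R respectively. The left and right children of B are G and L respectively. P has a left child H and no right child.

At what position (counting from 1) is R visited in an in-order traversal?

In-order visits the left subtree, then the node, then the right subtree.
At A: go left to D.
  At D: go left to Y.
    At Y: go left to P.
      At P: go left to H.
        H is a leaf — visit H.
      Visit P.
      At P: no right child.
    Visit Y.
    At Y: go right to R.
      R is a leaf — visit R.
  Visit D.
  At D: go right to B.
    At B: go left to G.
      G is a leaf — visit G.
    Visit B.
    At B: go right to L.
      L is a leaf — visit L.
Visit A.
At A: go right to J.
  At J: no left child.
  Visit J.
  At J: go right to Q.
    Q is a leaf — visit Q.
Full in-order sequence: H, P, Y, R, D, G, B, L, A, J, Q.

4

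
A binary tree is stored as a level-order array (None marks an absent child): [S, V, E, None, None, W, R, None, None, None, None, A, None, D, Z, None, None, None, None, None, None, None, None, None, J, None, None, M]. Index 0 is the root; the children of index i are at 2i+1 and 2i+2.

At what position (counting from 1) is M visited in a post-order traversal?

5

Post-order visits the left subtree, then the right subtree, then the node.
At S: go left to V.
  V is a leaf — visit V.
At S: go right to E.
  At E: go left to W.
    At W: go left to A.
      At A: no left child.
      At A: go right to J.
        J is a leaf — visit J.
      Visit A.
    At W: no right child.
    Visit W.
  At E: go right to R.
    At R: go left to D.
      At D: go left to M.
        M is a leaf — visit M.
      At D: no right child.
      Visit D.
    At R: go right to Z.
      Z is a leaf — visit Z.
    Visit R.
  Visit E.
Visit S.
Full post-order sequence: V, J, A, W, M, D, Z, R, E, S.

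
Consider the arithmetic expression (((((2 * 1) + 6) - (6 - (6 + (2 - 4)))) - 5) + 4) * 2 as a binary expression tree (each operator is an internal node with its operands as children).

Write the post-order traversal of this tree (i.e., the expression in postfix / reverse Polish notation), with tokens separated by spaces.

2 1 * 6 + 6 6 2 4 - + - - 5 - 4 + 2 *

Post-order on an expression tree gives postfix notation: for each operator, emit left operand, right operand, then the operator.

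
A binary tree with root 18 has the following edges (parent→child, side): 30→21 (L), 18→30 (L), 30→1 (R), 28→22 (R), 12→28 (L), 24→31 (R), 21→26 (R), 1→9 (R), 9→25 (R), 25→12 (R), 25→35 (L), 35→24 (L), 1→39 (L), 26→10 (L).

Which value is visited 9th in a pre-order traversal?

25

Pre-order visits the node, then its left subtree, then its right subtree.
Visit 18.
At 18: go left to 30.
  Visit 30.
  At 30: go left to 21.
    Visit 21.
    At 21: no left child.
    At 21: go right to 26.
      Visit 26.
      At 26: go left to 10.
        10 is a leaf — visit 10.
      At 26: no right child.
  At 30: go right to 1.
    Visit 1.
    At 1: go left to 39.
      39 is a leaf — visit 39.
    At 1: go right to 9.
      Visit 9.
      At 9: no left child.
      At 9: go right to 25.
        Visit 25.
        At 25: go left to 35.
          Visit 35.
          At 35: go left to 24.
            Visit 24.
            At 24: no left child.
            At 24: go right to 31.
              31 is a leaf — visit 31.
          At 35: no right child.
        At 25: go right to 12.
          Visit 12.
          At 12: go left to 28.
            Visit 28.
            At 28: no left child.
            At 28: go right to 22.
              22 is a leaf — visit 22.
          At 12: no right child.
At 18: no right child.
Full pre-order sequence: 18, 30, 21, 26, 10, 1, 39, 9, 25, 35, 24, 31, 12, 28, 22.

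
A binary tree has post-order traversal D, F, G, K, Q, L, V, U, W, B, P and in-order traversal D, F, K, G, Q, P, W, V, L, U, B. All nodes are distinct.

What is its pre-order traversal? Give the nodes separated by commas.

P, Q, K, F, D, G, B, W, U, V, L

The last element of post-order is the root; it splits in-order into left and right subtrees.
Root P: left subtree has 5 nodes {D, F, K, G, Q}, right has 5 {W, V, L, U, B}.
  Root Q: left subtree has 4 nodes {D, F, K, G}, right has 0 { }.
    Root K: left subtree has 2 nodes {D, F}, right has 1 {G}.
      Root F: left subtree has 1 node {D}, right has 0 { }.
  Root B: left subtree has 4 nodes {W, V, L, U}, right has 0 { }.
    Root W: left subtree has 0 nodes { }, right has 3 {V, L, U}.
      Root U: left subtree has 2 nodes {V, L}, right has 0 { }.
        Root V: left subtree has 0 nodes { }, right has 1 {L}.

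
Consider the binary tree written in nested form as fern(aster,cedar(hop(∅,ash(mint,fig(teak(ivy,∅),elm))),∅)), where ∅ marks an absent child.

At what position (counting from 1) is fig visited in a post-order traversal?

Post-order visits the left subtree, then the right subtree, then the node.
At fern: go left to aster.
  aster is a leaf — visit aster.
At fern: go right to cedar.
  At cedar: go left to hop.
    At hop: no left child.
    At hop: go right to ash.
      At ash: go left to mint.
        mint is a leaf — visit mint.
      At ash: go right to fig.
        At fig: go left to teak.
          At teak: go left to ivy.
            ivy is a leaf — visit ivy.
          At teak: no right child.
          Visit teak.
        At fig: go right to elm.
          elm is a leaf — visit elm.
        Visit fig.
      Visit ash.
    Visit hop.
  At cedar: no right child.
  Visit cedar.
Visit fern.
Full post-order sequence: aster, mint, ivy, teak, elm, fig, ash, hop, cedar, fern.

6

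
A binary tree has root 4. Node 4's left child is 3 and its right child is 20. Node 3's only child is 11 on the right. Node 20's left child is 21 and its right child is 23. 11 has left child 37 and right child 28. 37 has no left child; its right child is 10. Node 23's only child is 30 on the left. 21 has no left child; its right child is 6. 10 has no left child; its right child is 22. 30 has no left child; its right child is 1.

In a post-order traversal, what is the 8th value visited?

Post-order visits the left subtree, then the right subtree, then the node.
At 4: go left to 3.
  At 3: no left child.
  At 3: go right to 11.
    At 11: go left to 37.
      At 37: no left child.
      At 37: go right to 10.
        At 10: no left child.
        At 10: go right to 22.
          22 is a leaf — visit 22.
        Visit 10.
      Visit 37.
    At 11: go right to 28.
      28 is a leaf — visit 28.
    Visit 11.
  Visit 3.
At 4: go right to 20.
  At 20: go left to 21.
    At 21: no left child.
    At 21: go right to 6.
      6 is a leaf — visit 6.
    Visit 21.
  At 20: go right to 23.
    At 23: go left to 30.
      At 30: no left child.
      At 30: go right to 1.
        1 is a leaf — visit 1.
      Visit 30.
    At 23: no right child.
    Visit 23.
  Visit 20.
Visit 4.
Full post-order sequence: 22, 10, 37, 28, 11, 3, 6, 21, 1, 30, 23, 20, 4.

21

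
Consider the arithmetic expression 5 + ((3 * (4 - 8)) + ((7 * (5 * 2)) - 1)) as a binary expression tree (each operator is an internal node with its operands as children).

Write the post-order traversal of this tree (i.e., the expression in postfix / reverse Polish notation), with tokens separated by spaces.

5 3 4 8 - * 7 5 2 * * 1 - + +

Post-order on an expression tree gives postfix notation: for each operator, emit left operand, right operand, then the operator.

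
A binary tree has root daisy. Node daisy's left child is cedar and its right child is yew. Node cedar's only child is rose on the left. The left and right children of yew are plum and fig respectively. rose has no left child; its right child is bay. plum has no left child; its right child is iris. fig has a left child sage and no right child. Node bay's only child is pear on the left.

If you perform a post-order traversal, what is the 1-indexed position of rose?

Post-order visits the left subtree, then the right subtree, then the node.
At daisy: go left to cedar.
  At cedar: go left to rose.
    At rose: no left child.
    At rose: go right to bay.
      At bay: go left to pear.
        pear is a leaf — visit pear.
      At bay: no right child.
      Visit bay.
    Visit rose.
  At cedar: no right child.
  Visit cedar.
At daisy: go right to yew.
  At yew: go left to plum.
    At plum: no left child.
    At plum: go right to iris.
      iris is a leaf — visit iris.
    Visit plum.
  At yew: go right to fig.
    At fig: go left to sage.
      sage is a leaf — visit sage.
    At fig: no right child.
    Visit fig.
  Visit yew.
Visit daisy.
Full post-order sequence: pear, bay, rose, cedar, iris, plum, sage, fig, yew, daisy.

3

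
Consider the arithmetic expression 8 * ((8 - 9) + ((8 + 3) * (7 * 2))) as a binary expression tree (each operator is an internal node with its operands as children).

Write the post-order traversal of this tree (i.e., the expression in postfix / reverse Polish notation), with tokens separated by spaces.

8 8 9 - 8 3 + 7 2 * * + *

Post-order on an expression tree gives postfix notation: for each operator, emit left operand, right operand, then the operator.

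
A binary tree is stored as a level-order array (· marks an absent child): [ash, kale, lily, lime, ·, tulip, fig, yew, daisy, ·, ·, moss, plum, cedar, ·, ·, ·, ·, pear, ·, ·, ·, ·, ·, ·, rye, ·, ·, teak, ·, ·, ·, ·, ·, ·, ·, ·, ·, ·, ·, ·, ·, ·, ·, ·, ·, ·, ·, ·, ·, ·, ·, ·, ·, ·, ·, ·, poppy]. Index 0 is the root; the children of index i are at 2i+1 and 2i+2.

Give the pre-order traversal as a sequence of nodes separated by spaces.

Pre-order visits the node, then its left subtree, then its right subtree.
Visit ash.
At ash: go left to kale.
  Visit kale.
  At kale: go left to lime.
    Visit lime.
    At lime: go left to yew.
      yew is a leaf — visit yew.
    At lime: go right to daisy.
      Visit daisy.
      At daisy: no left child.
      At daisy: go right to pear.
        pear is a leaf — visit pear.
  At kale: no right child.
At ash: go right to lily.
  Visit lily.
  At lily: go left to tulip.
    Visit tulip.
    At tulip: go left to moss.
      moss is a leaf — visit moss.
    At tulip: go right to plum.
      Visit plum.
      At plum: go left to rye.
        rye is a leaf — visit rye.
      At plum: no right child.
  At lily: go right to fig.
    Visit fig.
    At fig: go left to cedar.
      Visit cedar.
      At cedar: no left child.
      At cedar: go right to teak.
        Visit teak.
        At teak: go left to poppy.
          poppy is a leaf — visit poppy.
        At teak: no right child.
    At fig: no right child.

ash kale lime yew daisy pear lily tulip moss plum rye fig cedar teak poppy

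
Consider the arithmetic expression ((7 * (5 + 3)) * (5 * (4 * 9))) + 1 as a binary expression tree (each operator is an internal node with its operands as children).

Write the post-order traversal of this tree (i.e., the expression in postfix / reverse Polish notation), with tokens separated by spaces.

Post-order on an expression tree gives postfix notation: for each operator, emit left operand, right operand, then the operator.

7 5 3 + * 5 4 9 * * * 1 +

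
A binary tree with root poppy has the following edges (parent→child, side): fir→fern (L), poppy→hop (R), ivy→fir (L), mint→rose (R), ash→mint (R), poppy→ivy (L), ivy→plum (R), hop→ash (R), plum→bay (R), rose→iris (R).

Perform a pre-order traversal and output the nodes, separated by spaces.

poppy ivy fir fern plum bay hop ash mint rose iris

Pre-order visits the node, then its left subtree, then its right subtree.
Visit poppy.
At poppy: go left to ivy.
  Visit ivy.
  At ivy: go left to fir.
    Visit fir.
    At fir: go left to fern.
      fern is a leaf — visit fern.
    At fir: no right child.
  At ivy: go right to plum.
    Visit plum.
    At plum: no left child.
    At plum: go right to bay.
      bay is a leaf — visit bay.
At poppy: go right to hop.
  Visit hop.
  At hop: no left child.
  At hop: go right to ash.
    Visit ash.
    At ash: no left child.
    At ash: go right to mint.
      Visit mint.
      At mint: no left child.
      At mint: go right to rose.
        Visit rose.
        At rose: no left child.
        At rose: go right to iris.
          iris is a leaf — visit iris.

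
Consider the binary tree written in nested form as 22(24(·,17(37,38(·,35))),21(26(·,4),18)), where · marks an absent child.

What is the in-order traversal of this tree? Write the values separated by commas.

24, 37, 17, 38, 35, 22, 26, 4, 21, 18

In-order visits the left subtree, then the node, then the right subtree.
At 22: go left to 24.
  At 24: no left child.
  Visit 24.
  At 24: go right to 17.
    At 17: go left to 37.
      37 is a leaf — visit 37.
    Visit 17.
    At 17: go right to 38.
      At 38: no left child.
      Visit 38.
      At 38: go right to 35.
        35 is a leaf — visit 35.
Visit 22.
At 22: go right to 21.
  At 21: go left to 26.
    At 26: no left child.
    Visit 26.
    At 26: go right to 4.
      4 is a leaf — visit 4.
  Visit 21.
  At 21: go right to 18.
    18 is a leaf — visit 18.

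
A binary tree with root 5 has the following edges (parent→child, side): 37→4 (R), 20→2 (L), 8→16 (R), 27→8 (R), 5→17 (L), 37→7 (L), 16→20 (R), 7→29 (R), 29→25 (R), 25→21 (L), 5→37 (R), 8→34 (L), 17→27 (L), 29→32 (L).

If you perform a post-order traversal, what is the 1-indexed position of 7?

Post-order visits the left subtree, then the right subtree, then the node.
At 5: go left to 17.
  At 17: go left to 27.
    At 27: no left child.
    At 27: go right to 8.
      At 8: go left to 34.
        34 is a leaf — visit 34.
      At 8: go right to 16.
        At 16: no left child.
        At 16: go right to 20.
          At 20: go left to 2.
            2 is a leaf — visit 2.
          At 20: no right child.
          Visit 20.
        Visit 16.
      Visit 8.
    Visit 27.
  At 17: no right child.
  Visit 17.
At 5: go right to 37.
  At 37: go left to 7.
    At 7: no left child.
    At 7: go right to 29.
      At 29: go left to 32.
        32 is a leaf — visit 32.
      At 29: go right to 25.
        At 25: go left to 21.
          21 is a leaf — visit 21.
        At 25: no right child.
        Visit 25.
      Visit 29.
    Visit 7.
  At 37: go right to 4.
    4 is a leaf — visit 4.
  Visit 37.
Visit 5.
Full post-order sequence: 34, 2, 20, 16, 8, 27, 17, 32, 21, 25, 29, 7, 4, 37, 5.

12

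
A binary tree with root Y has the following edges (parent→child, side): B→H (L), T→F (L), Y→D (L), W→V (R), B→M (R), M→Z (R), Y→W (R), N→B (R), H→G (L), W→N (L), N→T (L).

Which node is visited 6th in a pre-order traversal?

F

Pre-order visits the node, then its left subtree, then its right subtree.
Visit Y.
At Y: go left to D.
  D is a leaf — visit D.
At Y: go right to W.
  Visit W.
  At W: go left to N.
    Visit N.
    At N: go left to T.
      Visit T.
      At T: go left to F.
        F is a leaf — visit F.
      At T: no right child.
    At N: go right to B.
      Visit B.
      At B: go left to H.
        Visit H.
        At H: go left to G.
          G is a leaf — visit G.
        At H: no right child.
      At B: go right to M.
        Visit M.
        At M: no left child.
        At M: go right to Z.
          Z is a leaf — visit Z.
  At W: go right to V.
    V is a leaf — visit V.
Full pre-order sequence: Y, D, W, N, T, F, B, H, G, M, Z, V.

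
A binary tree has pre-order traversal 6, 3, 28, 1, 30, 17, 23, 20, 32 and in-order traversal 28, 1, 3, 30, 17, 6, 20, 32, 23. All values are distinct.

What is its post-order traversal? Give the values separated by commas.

1, 28, 17, 30, 3, 32, 20, 23, 6

The first element of pre-order is the root; it splits in-order into left and right subtrees.
Root 6: left subtree has 5 nodes {28, 1, 3, 30, 17}, right has 3 {20, 32, 23}.
  Root 3: left subtree has 2 nodes {28, 1}, right has 2 {30, 17}.
    Root 28: left subtree has 0 nodes { }, right has 1 {1}.
    Root 30: left subtree has 0 nodes { }, right has 1 {17}.
  Root 23: left subtree has 2 nodes {20, 32}, right has 0 { }.
    Root 20: left subtree has 0 nodes { }, right has 1 {32}.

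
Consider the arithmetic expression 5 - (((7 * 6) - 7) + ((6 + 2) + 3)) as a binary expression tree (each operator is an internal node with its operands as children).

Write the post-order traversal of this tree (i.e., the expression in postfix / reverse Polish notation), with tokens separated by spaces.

5 7 6 * 7 - 6 2 + 3 + + -

Post-order on an expression tree gives postfix notation: for each operator, emit left operand, right operand, then the operator.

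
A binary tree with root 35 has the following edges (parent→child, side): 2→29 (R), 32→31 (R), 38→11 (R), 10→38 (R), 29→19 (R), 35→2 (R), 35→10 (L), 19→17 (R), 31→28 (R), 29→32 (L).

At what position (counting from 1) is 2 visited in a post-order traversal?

10

Post-order visits the left subtree, then the right subtree, then the node.
At 35: go left to 10.
  At 10: no left child.
  At 10: go right to 38.
    At 38: no left child.
    At 38: go right to 11.
      11 is a leaf — visit 11.
    Visit 38.
  Visit 10.
At 35: go right to 2.
  At 2: no left child.
  At 2: go right to 29.
    At 29: go left to 32.
      At 32: no left child.
      At 32: go right to 31.
        At 31: no left child.
        At 31: go right to 28.
          28 is a leaf — visit 28.
        Visit 31.
      Visit 32.
    At 29: go right to 19.
      At 19: no left child.
      At 19: go right to 17.
        17 is a leaf — visit 17.
      Visit 19.
    Visit 29.
  Visit 2.
Visit 35.
Full post-order sequence: 11, 38, 10, 28, 31, 32, 17, 19, 29, 2, 35.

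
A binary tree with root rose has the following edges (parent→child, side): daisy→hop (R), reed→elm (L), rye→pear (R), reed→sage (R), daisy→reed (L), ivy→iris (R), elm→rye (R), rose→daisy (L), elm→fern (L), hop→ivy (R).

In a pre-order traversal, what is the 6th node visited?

Pre-order visits the node, then its left subtree, then its right subtree.
Visit rose.
At rose: go left to daisy.
  Visit daisy.
  At daisy: go left to reed.
    Visit reed.
    At reed: go left to elm.
      Visit elm.
      At elm: go left to fern.
        fern is a leaf — visit fern.
      At elm: go right to rye.
        Visit rye.
        At rye: no left child.
        At rye: go right to pear.
          pear is a leaf — visit pear.
    At reed: go right to sage.
      sage is a leaf — visit sage.
  At daisy: go right to hop.
    Visit hop.
    At hop: no left child.
    At hop: go right to ivy.
      Visit ivy.
      At ivy: no left child.
      At ivy: go right to iris.
        iris is a leaf — visit iris.
At rose: no right child.
Full pre-order sequence: rose, daisy, reed, elm, fern, rye, pear, sage, hop, ivy, iris.

rye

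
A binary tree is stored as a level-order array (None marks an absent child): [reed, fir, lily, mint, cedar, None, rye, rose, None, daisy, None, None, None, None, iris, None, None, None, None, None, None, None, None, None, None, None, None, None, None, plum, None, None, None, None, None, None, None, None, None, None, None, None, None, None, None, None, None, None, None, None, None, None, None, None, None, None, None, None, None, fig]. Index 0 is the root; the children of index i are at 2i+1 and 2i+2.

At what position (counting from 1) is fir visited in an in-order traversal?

In-order visits the left subtree, then the node, then the right subtree.
At reed: go left to fir.
  At fir: go left to mint.
    At mint: go left to rose.
      rose is a leaf — visit rose.
    Visit mint.
    At mint: no right child.
  Visit fir.
  At fir: go right to cedar.
    At cedar: go left to daisy.
      daisy is a leaf — visit daisy.
    Visit cedar.
    At cedar: no right child.
Visit reed.
At reed: go right to lily.
  At lily: no left child.
  Visit lily.
  At lily: go right to rye.
    At rye: no left child.
    Visit rye.
    At rye: go right to iris.
      At iris: go left to plum.
        At plum: go left to fig.
          fig is a leaf — visit fig.
        Visit plum.
        At plum: no right child.
      Visit iris.
      At iris: no right child.
Full in-order sequence: rose, mint, fir, daisy, cedar, reed, lily, rye, fig, plum, iris.

3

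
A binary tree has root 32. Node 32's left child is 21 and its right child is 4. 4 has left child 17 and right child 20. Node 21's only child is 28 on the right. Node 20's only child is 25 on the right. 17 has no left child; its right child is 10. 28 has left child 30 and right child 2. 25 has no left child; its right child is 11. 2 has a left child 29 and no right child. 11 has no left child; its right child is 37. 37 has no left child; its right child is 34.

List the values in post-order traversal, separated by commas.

Post-order visits the left subtree, then the right subtree, then the node.
At 32: go left to 21.
  At 21: no left child.
  At 21: go right to 28.
    At 28: go left to 30.
      30 is a leaf — visit 30.
    At 28: go right to 2.
      At 2: go left to 29.
        29 is a leaf — visit 29.
      At 2: no right child.
      Visit 2.
    Visit 28.
  Visit 21.
At 32: go right to 4.
  At 4: go left to 17.
    At 17: no left child.
    At 17: go right to 10.
      10 is a leaf — visit 10.
    Visit 17.
  At 4: go right to 20.
    At 20: no left child.
    At 20: go right to 25.
      At 25: no left child.
      At 25: go right to 11.
        At 11: no left child.
        At 11: go right to 37.
          At 37: no left child.
          At 37: go right to 34.
            34 is a leaf — visit 34.
          Visit 37.
        Visit 11.
      Visit 25.
    Visit 20.
  Visit 4.
Visit 32.

30, 29, 2, 28, 21, 10, 17, 34, 37, 11, 25, 20, 4, 32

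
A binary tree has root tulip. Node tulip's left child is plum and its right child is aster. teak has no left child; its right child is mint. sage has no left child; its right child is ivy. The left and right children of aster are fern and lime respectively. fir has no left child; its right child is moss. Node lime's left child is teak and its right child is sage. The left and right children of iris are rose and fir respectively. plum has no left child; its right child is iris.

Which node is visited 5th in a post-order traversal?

Post-order visits the left subtree, then the right subtree, then the node.
At tulip: go left to plum.
  At plum: no left child.
  At plum: go right to iris.
    At iris: go left to rose.
      rose is a leaf — visit rose.
    At iris: go right to fir.
      At fir: no left child.
      At fir: go right to moss.
        moss is a leaf — visit moss.
      Visit fir.
    Visit iris.
  Visit plum.
At tulip: go right to aster.
  At aster: go left to fern.
    fern is a leaf — visit fern.
  At aster: go right to lime.
    At lime: go left to teak.
      At teak: no left child.
      At teak: go right to mint.
        mint is a leaf — visit mint.
      Visit teak.
    At lime: go right to sage.
      At sage: no left child.
      At sage: go right to ivy.
        ivy is a leaf — visit ivy.
      Visit sage.
    Visit lime.
  Visit aster.
Visit tulip.
Full post-order sequence: rose, moss, fir, iris, plum, fern, mint, teak, ivy, sage, lime, aster, tulip.

plum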